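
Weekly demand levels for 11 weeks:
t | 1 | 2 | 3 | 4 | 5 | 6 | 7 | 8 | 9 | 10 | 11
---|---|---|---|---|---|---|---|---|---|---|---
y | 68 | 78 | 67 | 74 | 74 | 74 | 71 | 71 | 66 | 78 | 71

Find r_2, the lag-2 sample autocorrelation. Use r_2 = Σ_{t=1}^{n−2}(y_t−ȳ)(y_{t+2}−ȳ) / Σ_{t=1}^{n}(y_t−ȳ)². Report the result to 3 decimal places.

Mean ȳ = (68 + 78 + 67 + 74 + 74 + 74 + 71 + 71 + 66 + 78 + 71)/11 = 72.0000
Numerator Σ_{t=1}^{9}(y_t−ȳ)(y_{t+2}−ȳ) = 28.0000
Denominator Σ(y_t−ȳ)² = 164.0000
r_2 = 28.0000 / 164.0000 = 0.171

0.171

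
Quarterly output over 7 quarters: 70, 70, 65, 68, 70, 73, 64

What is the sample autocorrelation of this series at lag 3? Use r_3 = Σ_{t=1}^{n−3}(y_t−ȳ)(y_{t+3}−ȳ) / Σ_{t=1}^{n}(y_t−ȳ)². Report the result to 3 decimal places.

Mean ȳ = (70 + 70 + 65 + 68 + 70 + 73 + 64)/7 = 68.5714
Σ(y_t−ȳ)(y_{t+3}−ȳ) = (-0.8163) + (2.0408) + (-15.8163) + (2.6122) = -11.9796
Denominator Σ(y_t−ȳ)² = 59.7143
r_3 = -11.9796 / 59.7143 = -0.201

-0.201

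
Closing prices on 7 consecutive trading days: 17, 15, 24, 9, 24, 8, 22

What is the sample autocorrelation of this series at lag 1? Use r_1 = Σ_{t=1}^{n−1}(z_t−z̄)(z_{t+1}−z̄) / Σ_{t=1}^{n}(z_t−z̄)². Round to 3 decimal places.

Mean z̄ = (17 + 15 + 24 + 9 + 24 + 8 + 22)/7 = 17.0000
Σ(z_t−z̄)(z_{t+1}−z̄) = (0.0000) + (-14.0000) + (-56.0000) + (-56.0000) + (-63.0000) + (-45.0000) = -234.0000
Denominator Σ(z_t−z̄)² = 272.0000
r_1 = -234.0000 / 272.0000 = -0.860

-0.860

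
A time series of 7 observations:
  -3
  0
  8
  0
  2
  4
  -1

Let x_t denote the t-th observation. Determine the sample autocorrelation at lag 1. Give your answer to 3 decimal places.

Mean x̄ = (-3 + 0 + 8 + 0 + 2 + 4 − 1)/7 = 1.4286
Deviations from mean: -4.4286, -1.4286, 6.5714, -1.4286, 0.5714, 2.5714, -2.4286
Numerator Σ_{t=1}^{6}(x_t−x̄)(x_{t+1}−x̄) = -18.0408
Denominator Σ(x_t−x̄)² = 79.7143
r_1 = -18.0408 / 79.7143 = -0.226

-0.226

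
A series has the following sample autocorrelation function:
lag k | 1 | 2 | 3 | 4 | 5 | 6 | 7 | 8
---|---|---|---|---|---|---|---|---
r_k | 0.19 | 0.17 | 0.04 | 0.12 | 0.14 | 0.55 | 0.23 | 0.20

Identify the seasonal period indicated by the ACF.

6

The largest autocorrelation is r_6 = 0.55; the remaining lags stay at or below 0.23.
The dominant spike at lag 6 indicates a seasonal period of 6.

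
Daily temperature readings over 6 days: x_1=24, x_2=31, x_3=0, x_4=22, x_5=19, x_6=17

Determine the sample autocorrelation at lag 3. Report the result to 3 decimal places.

Mean x̄ = (24 + 31 + 0 + 22 + 19 + 17)/6 = 18.8333
Deviations from mean: 5.1667, 12.1667, -18.8333, 3.1667, 0.1667, -1.8333
Σ(x_t−x̄)(x_{t+3}−x̄) = (16.3611) + (2.0278) + (34.5278) = 52.9167
Denominator Σ(x_t−x̄)² = 542.8333
r_3 = 52.9167 / 542.8333 = 0.097

0.097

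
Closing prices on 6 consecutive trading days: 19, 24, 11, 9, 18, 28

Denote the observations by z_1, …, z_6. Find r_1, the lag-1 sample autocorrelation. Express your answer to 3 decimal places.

Mean z̄ = (19 + 24 + 11 + 9 + 18 + 28)/6 = 18.1667
Deviations from mean: 0.8333, 5.8333, -7.1667, -9.1667, -0.1667, 9.8333
Σ(z_t−z̄)(z_{t+1}−z̄) = (4.8611) + (-41.8056) + (65.6944) + (1.5278) + (-1.6389) = 28.6389
Denominator Σ(z_t−z̄)² = 266.8333
r_1 = 28.6389 / 266.8333 = 0.107

0.107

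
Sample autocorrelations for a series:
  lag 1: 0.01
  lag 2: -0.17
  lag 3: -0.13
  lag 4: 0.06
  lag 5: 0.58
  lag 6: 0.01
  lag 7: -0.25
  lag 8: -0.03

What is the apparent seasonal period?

The largest autocorrelation is r_5 = 0.58; the remaining lags stay at or below 0.06.
The dominant spike at lag 5 indicates a seasonal period of 5.

5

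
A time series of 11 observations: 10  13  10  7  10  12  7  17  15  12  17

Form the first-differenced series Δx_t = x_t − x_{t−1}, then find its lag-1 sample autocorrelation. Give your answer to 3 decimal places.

-0.463

First differences Δx: 3, -3, -3, 3, 2, -5, 10, -2, -3, 5
Mean of differences = 0.7000
Numerator Σ(Δx_t−Δx̄)(Δx_{t+1}−Δx̄) = -91.7900
Denominator Σ(Δx_t−Δx̄)² = 198.1000
r_1(Δx) = -91.7900 / 198.1000 = -0.463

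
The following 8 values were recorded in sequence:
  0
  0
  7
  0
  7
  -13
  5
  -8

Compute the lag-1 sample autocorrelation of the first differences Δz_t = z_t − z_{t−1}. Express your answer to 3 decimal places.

-0.803

First differences Δz: 0, 7, -7, 7, -20, 18, -13
Mean of differences = -1.1429
Numerator Σ(Δz_t−Δz̄)(Δz_{t+1}−Δz̄) = -827.5918
Denominator Σ(Δz_t−Δz̄)² = 1030.8571
r_1(Δz) = -827.5918 / 1030.8571 = -0.803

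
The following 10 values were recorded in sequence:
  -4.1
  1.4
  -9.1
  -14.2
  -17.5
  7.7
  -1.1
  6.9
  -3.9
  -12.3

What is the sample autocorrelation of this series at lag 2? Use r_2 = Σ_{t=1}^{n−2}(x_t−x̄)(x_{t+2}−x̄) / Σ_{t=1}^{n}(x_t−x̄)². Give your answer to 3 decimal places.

Mean x̄ = (-4.1 + 1.4 − 9.1 − 14.2 − 17.5 + 7.7 − 1.1 + 6.9 − 3.9 − 12.3)/10 = -4.6200
Numerator Σ_{t=1}^{8}(x_t−x̄)(x_{t+2}−x̄) = -109.6748
Denominator Σ(x_t−x̄)² = 670.6360
r_2 = -109.6748 / 670.6360 = -0.164

-0.164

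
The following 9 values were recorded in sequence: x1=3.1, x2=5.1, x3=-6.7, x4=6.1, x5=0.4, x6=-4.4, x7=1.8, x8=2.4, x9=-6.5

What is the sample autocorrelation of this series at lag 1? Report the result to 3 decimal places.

Mean x̄ = (3.1 + 5.1 − 6.7 + 6.1 + 0.4 − 4.4 + 1.8 + 2.4 − 6.5)/9 = 0.1444
Numerator Σ_{t=1}^{8}(x_t−x̄)(x_{t+1}−x̄) = -78.4498
Denominator Σ(x_t−x̄)² = 188.3022
r_1 = -78.4498 / 188.3022 = -0.417

-0.417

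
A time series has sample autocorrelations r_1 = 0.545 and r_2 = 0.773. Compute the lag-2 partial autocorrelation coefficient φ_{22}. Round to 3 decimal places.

φ_{22} = (r_2 − r_1²) / (1 − r_1²)
r_1² = (0.545)² = 0.297025
Numerator = 0.773 − 0.2970 = 0.4760; denominator = 1 − 0.2970 = 0.7030
φ_{22} = 0.4760 / 0.7030 = 0.677

0.677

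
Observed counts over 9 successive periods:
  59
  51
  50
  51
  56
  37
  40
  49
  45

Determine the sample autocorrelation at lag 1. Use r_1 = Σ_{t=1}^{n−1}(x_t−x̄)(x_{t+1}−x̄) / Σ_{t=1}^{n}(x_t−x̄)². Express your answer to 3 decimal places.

0.148

Mean x̄ = (59 + 51 + 50 + 51 + 56 + 37 + 40 + 49 + 45)/9 = 48.6667
Numerator Σ_{t=1}^{8}(x_t−x̄)(x_{t+1}−x̄) = 58.8889
Denominator Σ(x_t−x̄)² = 398.0000
r_1 = 58.8889 / 398.0000 = 0.148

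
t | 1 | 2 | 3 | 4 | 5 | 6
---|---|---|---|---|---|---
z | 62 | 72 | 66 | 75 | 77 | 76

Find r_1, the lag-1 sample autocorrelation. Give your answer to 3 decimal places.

Mean z̄ = (62 + 72 + 66 + 75 + 77 + 76)/6 = 71.3333
Σ(z_t−z̄)(z_{t+1}−z̄) = (-6.2222) + (-3.5556) + (-19.5556) + (20.7778) + (26.4444) = 17.8889
Denominator Σ(z_t−z̄)² = 183.3333
r_1 = 17.8889 / 183.3333 = 0.098

0.098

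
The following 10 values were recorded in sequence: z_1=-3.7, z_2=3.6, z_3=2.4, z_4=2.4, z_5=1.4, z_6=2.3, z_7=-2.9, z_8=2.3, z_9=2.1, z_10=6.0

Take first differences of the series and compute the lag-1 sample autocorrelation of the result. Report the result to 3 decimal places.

First differences Δz: 7.3, -1.2, 0.0, -1.0, 0.9, -5.2, 5.2, -0.2, 3.9
Mean of differences = 1.0778
Numerator Σ(Δz_t−Δz̄)(Δz_{t+1}−Δz̄) = -42.7449
Denominator Σ(Δz_t−Δz̄)² = 115.4156
r_1(Δz) = -42.7449 / 115.4156 = -0.370

-0.370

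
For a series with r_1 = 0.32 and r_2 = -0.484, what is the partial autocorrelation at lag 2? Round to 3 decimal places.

-0.653

φ_{22} = (r_2 − r_1²) / (1 − r_1²)
r_1² = (0.32)² = 0.1024
Numerator = -0.484 − 0.1024 = -0.5864; denominator = 1 − 0.1024 = 0.8976
φ_{22} = -0.5864 / 0.8976 = -0.653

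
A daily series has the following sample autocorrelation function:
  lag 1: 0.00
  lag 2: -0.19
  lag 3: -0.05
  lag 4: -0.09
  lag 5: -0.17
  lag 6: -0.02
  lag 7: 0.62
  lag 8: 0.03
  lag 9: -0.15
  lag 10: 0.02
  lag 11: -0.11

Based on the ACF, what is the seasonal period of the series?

The largest autocorrelation is r_7 = 0.62; the remaining lags stay at or below 0.03.
The dominant spike at lag 7 indicates a seasonal period of 7.

7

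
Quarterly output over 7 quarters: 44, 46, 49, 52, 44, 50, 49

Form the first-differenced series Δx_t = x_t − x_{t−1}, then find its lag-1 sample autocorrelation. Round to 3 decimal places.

First differences Δx: 2, 3, 3, -8, 6, -1
Mean of differences = 0.8333
Numerator Σ(Δx_t−Δx̄)(Δx_{t+1}−Δx̄) = -67.0278
Denominator Σ(Δx_t−Δx̄)² = 118.8333
r_1(Δx) = -67.0278 / 118.8333 = -0.564

-0.564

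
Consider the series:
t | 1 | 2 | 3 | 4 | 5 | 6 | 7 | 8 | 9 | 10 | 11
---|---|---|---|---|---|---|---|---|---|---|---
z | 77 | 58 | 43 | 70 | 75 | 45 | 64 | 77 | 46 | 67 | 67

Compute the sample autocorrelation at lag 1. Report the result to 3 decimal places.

-0.329

Mean z̄ = (77 + 58 + 43 + 70 + 75 + 45 + 64 + 77 + 46 + 67 + 67)/11 = 62.6364
Numerator Σ_{t=1}^{10}(z_t−z̄)(z_{t+1}−z̄) = -544.1322
Denominator Σ(z_t−z̄)² = 1654.5455
r_1 = -544.1322 / 1654.5455 = -0.329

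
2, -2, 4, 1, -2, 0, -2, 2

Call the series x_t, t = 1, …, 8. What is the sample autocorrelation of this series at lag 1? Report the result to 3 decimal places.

Mean x̄ = (2 − 2 + 4 + 1 − 2 + 0 − 2 + 2)/8 = 0.3750
Σ(x_t−x̄)(x_{t+1}−x̄) = (-3.8594) + (-8.6094) + (2.2656) + (-1.4844) + (0.8906) + (0.8906) + (-3.8594) = -13.7656
Denominator Σ(x_t−x̄)² = 35.8750
r_1 = -13.7656 / 35.8750 = -0.384

-0.384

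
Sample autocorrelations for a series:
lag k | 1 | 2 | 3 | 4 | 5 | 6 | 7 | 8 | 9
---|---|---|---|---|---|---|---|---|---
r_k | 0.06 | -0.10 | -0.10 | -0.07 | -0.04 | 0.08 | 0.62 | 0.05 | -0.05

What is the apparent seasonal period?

The largest autocorrelation is r_7 = 0.62; the remaining lags stay at or below 0.08.
The dominant spike at lag 7 indicates a seasonal period of 7.

7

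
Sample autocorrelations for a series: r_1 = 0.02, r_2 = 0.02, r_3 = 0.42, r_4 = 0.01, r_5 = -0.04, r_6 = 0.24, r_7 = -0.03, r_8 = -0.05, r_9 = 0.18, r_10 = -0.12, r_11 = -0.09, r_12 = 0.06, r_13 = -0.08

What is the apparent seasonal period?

3

The largest autocorrelation is r_3 = 0.42, with weaker echoes at lags 6 (0.24) and 9 (0.18); the remaining lags stay at or below 0.06.
The dominant spike at lag 3 indicates a seasonal period of 3.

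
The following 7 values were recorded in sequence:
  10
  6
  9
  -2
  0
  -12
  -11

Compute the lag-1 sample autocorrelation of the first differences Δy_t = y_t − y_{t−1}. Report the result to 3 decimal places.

-0.805

First differences Δy: -4, 3, -11, 2, -12, 1
Mean of differences = -3.5000
Numerator Σ(Δy_t−Δȳ)(Δy_{t+1}−Δȳ) = -178.2500
Denominator Σ(Δy_t−Δȳ)² = 221.5000
r_1(Δy) = -178.2500 / 221.5000 = -0.805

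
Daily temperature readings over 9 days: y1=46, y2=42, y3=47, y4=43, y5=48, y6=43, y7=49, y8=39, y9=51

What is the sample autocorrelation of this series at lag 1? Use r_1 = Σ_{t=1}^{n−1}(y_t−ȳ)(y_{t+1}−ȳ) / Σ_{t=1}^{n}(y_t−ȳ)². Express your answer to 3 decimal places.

-0.778

Mean ȳ = (46 + 42 + 47 + 43 + 48 + 43 + 49 + 39 + 51)/9 = 45.3333
Numerator Σ_{t=1}^{8}(y_t−ȳ)(y_{t+1}−ȳ) = -91.7778
Denominator Σ(y_t−ȳ)² = 118.0000
r_1 = -91.7778 / 118.0000 = -0.778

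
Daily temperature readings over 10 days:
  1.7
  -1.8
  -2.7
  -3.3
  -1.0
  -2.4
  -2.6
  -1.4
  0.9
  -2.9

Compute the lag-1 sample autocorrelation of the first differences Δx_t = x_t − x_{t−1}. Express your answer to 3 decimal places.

-0.145

First differences Δx: -3.5, -0.9, -0.6, 2.3, -1.4, -0.2, 1.2, 2.3, -3.8
Mean of differences = -0.5111
Numerator Σ(Δx_t−Δx̄)(Δx_{t+1}−Δx̄) = -5.7312
Denominator Σ(Δx_t−Δx̄)² = 39.5289
r_1(Δx) = -5.7312 / 39.5289 = -0.145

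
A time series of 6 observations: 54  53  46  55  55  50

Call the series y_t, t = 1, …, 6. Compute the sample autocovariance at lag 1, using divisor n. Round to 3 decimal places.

-3.199

Mean ȳ = (54 + 53 + 46 + 55 + 55 + 50)/6 = 52.1667
Deviations: 1.8333, 0.8333, -6.1667, 2.8333, 2.8333, -2.1667
Σ_{t=1}^{5}(y_t−ȳ)(y_{t+1}−ȳ) = -19.1944
γ_1 = -19.1944 / 6 = -3.199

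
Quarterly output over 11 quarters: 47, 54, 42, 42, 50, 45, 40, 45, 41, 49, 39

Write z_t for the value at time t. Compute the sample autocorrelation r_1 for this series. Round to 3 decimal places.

-0.248

Mean z̄ = (47 + 54 + 42 + 42 + 50 + 45 + 40 + 45 + 41 + 49 + 39)/11 = 44.9091
Numerator Σ_{t=1}^{10}(z_t−z̄)(z_{t+1}−z̄) = -54.7355
Denominator Σ(z_t−z̄)² = 220.9091
r_1 = -54.7355 / 220.9091 = -0.248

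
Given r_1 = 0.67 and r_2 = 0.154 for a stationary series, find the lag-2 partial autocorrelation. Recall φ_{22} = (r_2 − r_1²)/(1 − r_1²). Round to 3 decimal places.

φ_{22} = (r_2 − r_1²) / (1 − r_1²)
r_1² = (0.67)² = 0.4489
Numerator = 0.154 − 0.4489 = -0.2949; denominator = 1 − 0.4489 = 0.5511
φ_{22} = -0.2949 / 0.5511 = -0.535

-0.535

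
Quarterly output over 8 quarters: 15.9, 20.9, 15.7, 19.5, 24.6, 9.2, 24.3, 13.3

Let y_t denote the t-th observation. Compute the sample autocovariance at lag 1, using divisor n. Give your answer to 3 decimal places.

Mean ȳ = (15.9 + 20.9 + 15.7 + 19.5 + 24.6 + 9.2 + 24.3 + 13.3)/8 = 17.9250
Σ_{t=1}^{7}(y_t−ȳ)(y_{t+1}−ȳ) = -148.9806
γ_1 = -148.9806 / 8 = -18.623

-18.623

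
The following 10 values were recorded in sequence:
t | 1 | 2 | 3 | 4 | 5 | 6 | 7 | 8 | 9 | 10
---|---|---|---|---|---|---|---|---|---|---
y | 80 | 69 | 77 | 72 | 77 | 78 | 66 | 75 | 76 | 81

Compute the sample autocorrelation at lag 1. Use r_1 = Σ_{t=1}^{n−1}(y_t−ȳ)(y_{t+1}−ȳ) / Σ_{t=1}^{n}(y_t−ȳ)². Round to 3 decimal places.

-0.332

Mean ȳ = (80 + 69 + 77 + 72 + 77 + 78 + 66 + 75 + 76 + 81)/10 = 75.1000
Numerator Σ_{t=1}^{9}(y_t−ȳ)(y_{t+1}−ȳ) = -68.0100
Denominator Σ(y_t−ȳ)² = 204.9000
r_1 = -68.0100 / 204.9000 = -0.332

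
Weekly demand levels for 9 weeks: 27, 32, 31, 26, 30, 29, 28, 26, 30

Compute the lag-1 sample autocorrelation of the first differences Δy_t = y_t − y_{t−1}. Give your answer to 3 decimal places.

-0.306

First differences Δy: 5, -1, -5, 4, -1, -1, -2, 4
Mean of differences = 0.3750
Numerator Σ(Δy_t−Δȳ)(Δy_{t+1}−Δȳ) = -26.8906
Denominator Σ(Δy_t−Δȳ)² = 87.8750
r_1(Δy) = -26.8906 / 87.8750 = -0.306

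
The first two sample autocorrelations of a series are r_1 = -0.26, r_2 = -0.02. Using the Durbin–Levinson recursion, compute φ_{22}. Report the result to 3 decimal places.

-0.094

φ_{22} = (r_2 − r_1²) / (1 − r_1²)
r_1² = (-0.26)² = 0.0676
Numerator = -0.02 − 0.0676 = -0.0876; denominator = 1 − 0.0676 = 0.9324
φ_{22} = -0.0876 / 0.9324 = -0.094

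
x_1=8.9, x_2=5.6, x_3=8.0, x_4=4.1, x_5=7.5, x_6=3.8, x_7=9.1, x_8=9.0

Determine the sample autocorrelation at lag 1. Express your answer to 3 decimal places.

Mean x̄ = (8.9 + 5.6 + 8.0 + 4.1 + 7.5 + 3.8 + 9.1 + 9.0)/8 = 7.0000
Numerator Σ_{t=1}^{7}(x_t−x̄)(x_{t+1}−x̄) = -12.5300
Denominator Σ(x_t−x̄)² = 33.8800
r_1 = -12.5300 / 33.8800 = -0.370

-0.370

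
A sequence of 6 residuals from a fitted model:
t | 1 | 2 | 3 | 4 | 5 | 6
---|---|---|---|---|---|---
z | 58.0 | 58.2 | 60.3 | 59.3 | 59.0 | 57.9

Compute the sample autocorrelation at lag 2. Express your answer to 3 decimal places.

-0.372

Mean z̄ = (58.0 + 58.2 + 60.3 + 59.3 + 59.0 + 57.9)/6 = 58.7833
Deviations from mean: -0.7833, -0.5833, 1.5167, 0.5167, 0.2167, -0.8833
Numerator Σ_{t=1}^{4}(z_t−z̄)(z_{t+2}−z̄) = -1.6172
Denominator Σ(z_t−z̄)² = 4.3483
r_2 = -1.6172 / 4.3483 = -0.372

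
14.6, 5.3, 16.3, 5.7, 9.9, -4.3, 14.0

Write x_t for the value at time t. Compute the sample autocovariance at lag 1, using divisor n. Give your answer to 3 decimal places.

-22.271

Mean x̄ = (14.6 + 5.3 + 16.3 + 5.7 + 9.9 − 4.3 + 14.0)/7 = 8.7857
Σ_{t=1}^{6}(x_t−x̄)(x_{t+1}−x̄) = -155.8988
γ_1 = -155.8988 / 7 = -22.271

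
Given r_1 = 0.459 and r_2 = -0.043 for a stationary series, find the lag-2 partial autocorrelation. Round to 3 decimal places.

φ_{22} = (r_2 − r_1²) / (1 − r_1²)
r_1² = (0.459)² = 0.210681
Numerator = -0.043 − 0.2107 = -0.2537; denominator = 1 − 0.2107 = 0.7893
φ_{22} = -0.2537 / 0.7893 = -0.321

-0.321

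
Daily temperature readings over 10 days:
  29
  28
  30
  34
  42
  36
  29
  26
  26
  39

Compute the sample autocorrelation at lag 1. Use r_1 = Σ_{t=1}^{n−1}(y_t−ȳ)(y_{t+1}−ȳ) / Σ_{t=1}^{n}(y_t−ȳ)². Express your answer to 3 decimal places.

Mean ȳ = (29 + 28 + 30 + 34 + 42 + 36 + 29 + 26 + 26 + 39)/10 = 31.9000
Numerator Σ_{t=1}^{9}(y_t−ȳ)(y_{t+1}−ȳ) = 75.4900
Denominator Σ(y_t−ȳ)² = 278.9000
r_1 = 75.4900 / 278.9000 = 0.271

0.271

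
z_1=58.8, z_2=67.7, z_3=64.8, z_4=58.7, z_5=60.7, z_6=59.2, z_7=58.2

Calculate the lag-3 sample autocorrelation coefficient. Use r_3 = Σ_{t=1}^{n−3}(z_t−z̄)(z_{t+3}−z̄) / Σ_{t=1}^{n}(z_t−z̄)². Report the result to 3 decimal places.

0.037

Mean z̄ = (58.8 + 67.7 + 64.8 + 58.7 + 60.7 + 59.2 + 58.2)/7 = 61.1571
Deviations from mean: -2.3571, 6.5429, 3.6429, -2.4571, -0.4571, -1.9571, -2.9571
Σ(z_t−z̄)(z_{t+3}−z̄) = (5.7918) + (-2.9910) + (-7.1296) + (7.2661) = 2.9373
Denominator Σ(z_t−z̄)² = 80.4571
r_3 = 2.9373 / 80.4571 = 0.037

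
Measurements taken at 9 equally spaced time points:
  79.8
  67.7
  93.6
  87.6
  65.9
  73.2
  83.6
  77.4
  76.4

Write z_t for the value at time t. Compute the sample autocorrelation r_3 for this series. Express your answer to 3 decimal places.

0.213

Mean z̄ = (79.8 + 67.7 + 93.6 + 87.6 + 65.9 + 73.2 + 83.6 + 77.4 + 76.4)/9 = 78.3556
Σ(z_t−z̄)(z_{t+3}−z̄) = (13.3531) + (132.7209) + (-78.5936) + (48.4820) + (11.9020) + (10.0820) = 137.9463
Denominator Σ(z_t−z̄)² = 647.4422
r_3 = 137.9463 / 647.4422 = 0.213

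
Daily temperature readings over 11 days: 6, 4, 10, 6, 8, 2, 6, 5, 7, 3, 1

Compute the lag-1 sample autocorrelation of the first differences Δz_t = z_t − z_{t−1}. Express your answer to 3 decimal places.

First differences Δz: -2, 6, -4, 2, -6, 4, -1, 2, -4, -2
Mean of differences = -0.5000
Numerator Σ(Δz_t−Δz̄)(Δz_{t+1}−Δz̄) = -86.7500
Denominator Σ(Δz_t−Δz̄)² = 134.5000
r_1(Δz) = -86.7500 / 134.5000 = -0.645

-0.645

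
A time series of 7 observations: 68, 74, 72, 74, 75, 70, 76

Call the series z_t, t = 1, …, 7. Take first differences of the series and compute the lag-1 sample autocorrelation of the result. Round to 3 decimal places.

-0.477

First differences Δz: 6, -2, 2, 1, -5, 6
Mean of differences = 1.3333
Numerator Σ(Δz_t−Δz̄)(Δz_{t+1}−Δz̄) = -45.4444
Denominator Σ(Δz_t−Δz̄)² = 95.3333
r_1(Δz) = -45.4444 / 95.3333 = -0.477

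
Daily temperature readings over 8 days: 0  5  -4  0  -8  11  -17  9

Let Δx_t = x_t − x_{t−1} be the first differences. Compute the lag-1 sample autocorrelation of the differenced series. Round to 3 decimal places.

First differences Δx: 5, -9, 4, -8, 19, -28, 26
Mean of differences = 1.2857
Numerator Σ(Δx_t−Δx̄)(Δx_{t+1}−Δx̄) = -1498.3673
Denominator Σ(Δx_t−Δx̄)² = 1995.4286
r_1(Δx) = -1498.3673 / 1995.4286 = -0.751

-0.751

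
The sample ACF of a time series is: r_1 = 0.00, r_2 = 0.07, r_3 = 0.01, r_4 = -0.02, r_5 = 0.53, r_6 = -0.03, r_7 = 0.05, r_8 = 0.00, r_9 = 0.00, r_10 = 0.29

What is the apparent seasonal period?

5

The largest autocorrelation is r_5 = 0.53, with a weaker echo at lag 10 (0.29); the remaining lags stay at or below 0.07.
The dominant spike at lag 5 indicates a seasonal period of 5.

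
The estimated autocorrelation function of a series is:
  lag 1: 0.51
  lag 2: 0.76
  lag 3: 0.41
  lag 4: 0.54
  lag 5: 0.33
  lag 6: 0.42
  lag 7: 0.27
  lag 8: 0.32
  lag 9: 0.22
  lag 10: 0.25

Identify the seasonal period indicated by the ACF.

The largest autocorrelation is r_2 = 0.76, with a weaker echo at lag 4 (0.54); the remaining lags stay at or below 0.51.
The dominant spike at lag 2 indicates a seasonal period of 2.

2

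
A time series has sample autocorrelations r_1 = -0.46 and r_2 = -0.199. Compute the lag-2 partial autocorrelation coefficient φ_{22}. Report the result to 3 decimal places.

φ_{22} = (r_2 − r_1²) / (1 − r_1²)
r_1² = (-0.46)² = 0.2116
Numerator = -0.199 − 0.2116 = -0.4106; denominator = 1 − 0.2116 = 0.7884
φ_{22} = -0.4106 / 0.7884 = -0.521

-0.521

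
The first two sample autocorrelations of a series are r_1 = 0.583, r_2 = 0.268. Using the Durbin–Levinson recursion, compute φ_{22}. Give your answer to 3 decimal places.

φ_{22} = (r_2 − r_1²) / (1 − r_1²)
r_1² = (0.583)² = 0.339889
Numerator = 0.268 − 0.3399 = -0.0719; denominator = 1 − 0.3399 = 0.6601
φ_{22} = -0.0719 / 0.6601 = -0.109

-0.109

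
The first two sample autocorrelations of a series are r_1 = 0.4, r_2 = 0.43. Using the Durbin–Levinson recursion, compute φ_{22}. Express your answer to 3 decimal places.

φ_{22} = (r_2 − r_1²) / (1 − r_1²)
r_1² = (0.4)² = 0.16
Numerator = 0.43 − 0.1600 = 0.2700; denominator = 1 − 0.1600 = 0.8400
φ_{22} = 0.2700 / 0.8400 = 0.321

0.321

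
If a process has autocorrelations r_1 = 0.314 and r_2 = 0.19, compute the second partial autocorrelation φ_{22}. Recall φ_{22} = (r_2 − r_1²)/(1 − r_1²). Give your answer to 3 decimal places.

0.101

φ_{22} = (r_2 − r_1²) / (1 − r_1²)
r_1² = (0.314)² = 0.098596
Numerator = 0.19 − 0.0986 = 0.0914; denominator = 1 − 0.0986 = 0.9014
φ_{22} = 0.0914 / 0.9014 = 0.101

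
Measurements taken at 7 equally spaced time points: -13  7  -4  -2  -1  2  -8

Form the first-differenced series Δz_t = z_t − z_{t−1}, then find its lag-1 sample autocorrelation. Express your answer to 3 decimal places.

-0.418

First differences Δz: 20, -11, 2, 1, 3, -10
Mean of differences = 0.8333
Numerator Σ(Δz_t−Δz̄)(Δz_{t+1}−Δz̄) = -263.5278
Denominator Σ(Δz_t−Δz̄)² = 630.8333
r_1(Δz) = -263.5278 / 630.8333 = -0.418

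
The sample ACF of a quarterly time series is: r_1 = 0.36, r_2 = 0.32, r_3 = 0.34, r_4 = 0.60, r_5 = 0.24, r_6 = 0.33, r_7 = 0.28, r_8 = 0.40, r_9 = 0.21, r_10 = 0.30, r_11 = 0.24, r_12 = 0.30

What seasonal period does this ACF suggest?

The largest autocorrelation is r_4 = 0.60, with a weaker echo at lag 8 (0.40); the remaining lags stay at or below 0.36. The elevated value at lag 1 (0.36), dropping to 0.32 at lag 2, reflects decaying short-term dependence rather than seasonality.
The dominant spike at lag 4 indicates a seasonal period of 4.

4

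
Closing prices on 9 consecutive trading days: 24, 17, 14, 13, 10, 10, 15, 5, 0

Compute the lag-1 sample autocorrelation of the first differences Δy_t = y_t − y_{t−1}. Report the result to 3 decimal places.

First differences Δy: -7, -3, -1, -3, 0, 5, -10, -5
Mean of differences = -3.0000
Numerator Σ(Δy_t−Δȳ)(Δy_{t+1}−Δȳ) = -18.0000
Denominator Σ(Δy_t−Δȳ)² = 146.0000
r_1(Δy) = -18.0000 / 146.0000 = -0.123

-0.123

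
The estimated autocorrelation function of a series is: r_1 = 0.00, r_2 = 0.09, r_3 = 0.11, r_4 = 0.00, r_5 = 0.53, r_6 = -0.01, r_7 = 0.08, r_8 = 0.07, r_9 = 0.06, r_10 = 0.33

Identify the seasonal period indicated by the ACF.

The largest autocorrelation is r_5 = 0.53, with a weaker echo at lag 10 (0.33); the remaining lags stay at or below 0.11.
The dominant spike at lag 5 indicates a seasonal period of 5.

5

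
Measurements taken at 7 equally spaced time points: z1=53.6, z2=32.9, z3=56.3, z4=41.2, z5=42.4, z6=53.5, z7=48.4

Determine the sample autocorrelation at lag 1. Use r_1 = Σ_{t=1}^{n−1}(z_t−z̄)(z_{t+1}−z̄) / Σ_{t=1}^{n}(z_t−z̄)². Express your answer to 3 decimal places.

-0.638

Mean z̄ = (53.6 + 32.9 + 56.3 + 41.2 + 42.4 + 53.5 + 48.4)/7 = 46.9000
Deviations from mean: 6.7000, -14.0000, 9.4000, -5.7000, -4.5000, 6.6000, 1.5000
Numerator Σ_{t=1}^{6}(z_t−z̄)(z_{t+1}−z̄) = -273.1300
Denominator Σ(z_t−z̄)² = 427.8000
r_1 = -273.1300 / 427.8000 = -0.638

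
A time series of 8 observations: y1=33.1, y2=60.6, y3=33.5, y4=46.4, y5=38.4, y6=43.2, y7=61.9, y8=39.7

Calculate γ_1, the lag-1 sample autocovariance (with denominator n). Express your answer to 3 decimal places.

-61.631

Mean ȳ = (33.1 + 60.6 + 33.5 + 46.4 + 38.4 + 43.2 + 61.9 + 39.7)/8 = 44.6000
Deviations: -11.5000, 16.0000, -11.1000, 1.8000, -6.2000, -1.4000, 17.3000, -4.9000
Σ_{t=1}^{7}(y_t−ȳ)(y_{t+1}−ȳ) = -493.0500
γ_1 = -493.0500 / 8 = -61.631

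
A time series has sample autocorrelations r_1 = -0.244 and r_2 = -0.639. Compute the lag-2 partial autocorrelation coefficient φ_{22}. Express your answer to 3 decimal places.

-0.743

φ_{22} = (r_2 − r_1²) / (1 − r_1²)
r_1² = (-0.244)² = 0.059536
Numerator = -0.639 − 0.0595 = -0.6985; denominator = 1 − 0.0595 = 0.9405
φ_{22} = -0.6985 / 0.9405 = -0.743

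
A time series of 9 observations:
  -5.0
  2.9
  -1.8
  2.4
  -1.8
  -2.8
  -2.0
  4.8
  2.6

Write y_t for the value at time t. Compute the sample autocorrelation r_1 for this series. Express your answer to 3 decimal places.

Mean ȳ = (-5.0 + 2.9 − 1.8 + 2.4 − 1.8 − 2.8 − 2.0 + 4.8 + 2.6)/9 = -0.0778
Numerator Σ_{t=1}^{8}(y_t−ȳ)(y_{t+1}−ȳ) = -14.7138
Denominator Σ(y_t−ȳ)² = 87.2356
r_1 = -14.7138 / 87.2356 = -0.169

-0.169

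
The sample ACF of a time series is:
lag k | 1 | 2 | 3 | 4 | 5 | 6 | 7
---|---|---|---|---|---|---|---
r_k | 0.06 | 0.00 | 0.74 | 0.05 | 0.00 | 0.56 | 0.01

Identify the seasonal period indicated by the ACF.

3

The largest autocorrelation is r_3 = 0.74, with a weaker echo at lag 6 (0.56); the remaining lags stay at or below 0.06.
The dominant spike at lag 3 indicates a seasonal period of 3.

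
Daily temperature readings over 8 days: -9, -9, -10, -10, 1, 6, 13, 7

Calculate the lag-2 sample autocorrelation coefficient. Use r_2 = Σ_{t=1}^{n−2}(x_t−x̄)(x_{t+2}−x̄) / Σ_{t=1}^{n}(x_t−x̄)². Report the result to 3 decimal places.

Mean x̄ = (-9 − 9 − 10 − 10 + 1 + 6 + 13 + 7)/8 = -1.3750
Deviations from mean: -7.6250, -7.6250, -8.6250, -8.6250, 2.3750, 7.3750, 14.3750, 8.3750
Σ(x_t−x̄)(x_{t+2}−x̄) = (65.7656) + (65.7656) + (-20.4844) + (-63.6094) + (34.1406) + (61.7656) = 143.3438
Denominator Σ(x_t−x̄)² = 601.8750
r_2 = 143.3438 / 601.8750 = 0.238

0.238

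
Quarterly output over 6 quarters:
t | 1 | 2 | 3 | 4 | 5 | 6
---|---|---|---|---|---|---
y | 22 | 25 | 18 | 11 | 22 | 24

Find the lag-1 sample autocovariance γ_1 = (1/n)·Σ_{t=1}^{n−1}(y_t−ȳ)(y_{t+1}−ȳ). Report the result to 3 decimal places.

Mean ȳ = (22 + 25 + 18 + 11 + 22 + 24)/6 = 20.3333
Σ_{t=1}^{5}(y_t−ȳ)(y_{t+1}−ȳ) = 9.2222
γ_1 = 9.2222 / 6 = 1.537

1.537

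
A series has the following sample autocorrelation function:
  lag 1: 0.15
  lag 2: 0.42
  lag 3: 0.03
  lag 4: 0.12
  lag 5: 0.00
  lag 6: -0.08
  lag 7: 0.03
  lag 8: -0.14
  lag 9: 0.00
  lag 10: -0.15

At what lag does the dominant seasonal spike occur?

The largest autocorrelation is r_2 = 0.42; the remaining lags stay at or below 0.15.
The dominant spike at lag 2 indicates a seasonal period of 2.

2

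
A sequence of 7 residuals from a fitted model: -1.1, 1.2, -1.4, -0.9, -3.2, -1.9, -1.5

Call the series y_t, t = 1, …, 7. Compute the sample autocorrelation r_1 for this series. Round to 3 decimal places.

0.066

Mean ȳ = (-1.1 + 1.2 − 1.4 − 0.9 − 3.2 − 1.9 − 1.5)/7 = -1.2571
Deviations from mean: 0.1571, 2.4571, -0.1429, 0.3571, -1.9429, -0.6429, -0.2429
Σ(y_t−ȳ)(y_{t+1}−ȳ) = (0.3861) + (-0.3510) + (-0.0510) + (-0.6939) + (1.2490) + (0.1561) = 0.6953
Denominator Σ(y_t−ȳ)² = 10.4571
r_1 = 0.6953 / 10.4571 = 0.066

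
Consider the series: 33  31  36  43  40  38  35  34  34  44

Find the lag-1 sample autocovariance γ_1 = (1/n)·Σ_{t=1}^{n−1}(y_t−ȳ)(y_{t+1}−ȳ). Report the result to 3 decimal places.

Mean ȳ = (33 + 31 + 36 + 43 + 40 + 38 + 35 + 34 + 34 + 44)/10 = 36.8000
Σ_{t=1}^{9}(y_t−ȳ)(y_{t+1}−ȳ) = 35.9600
γ_1 = 35.9600 / 10 = 3.596

3.596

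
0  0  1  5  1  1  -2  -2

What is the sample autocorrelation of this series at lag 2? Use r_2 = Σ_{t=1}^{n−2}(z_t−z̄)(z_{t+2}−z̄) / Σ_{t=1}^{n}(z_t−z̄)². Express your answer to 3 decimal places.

-0.074

Mean z̄ = (0 + 0 + 1 + 5 + 1 + 1 − 2 − 2)/8 = 0.5000
Deviations from mean: -0.5000, -0.5000, 0.5000, 4.5000, 0.5000, 0.5000, -2.5000, -2.5000
Numerator Σ_{t=1}^{6}(z_t−z̄)(z_{t+2}−z̄) = -2.5000
Denominator Σ(z_t−z̄)² = 34.0000
r_2 = -2.5000 / 34.0000 = -0.074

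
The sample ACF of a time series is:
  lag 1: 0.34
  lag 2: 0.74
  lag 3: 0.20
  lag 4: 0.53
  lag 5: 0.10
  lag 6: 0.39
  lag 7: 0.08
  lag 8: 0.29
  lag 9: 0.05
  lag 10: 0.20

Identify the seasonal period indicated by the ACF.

2

The largest autocorrelation is r_2 = 0.74, with weaker echoes at lags 4 (0.53) and 6 (0.39); the remaining lags stay at or below 0.34.
The dominant spike at lag 2 indicates a seasonal period of 2.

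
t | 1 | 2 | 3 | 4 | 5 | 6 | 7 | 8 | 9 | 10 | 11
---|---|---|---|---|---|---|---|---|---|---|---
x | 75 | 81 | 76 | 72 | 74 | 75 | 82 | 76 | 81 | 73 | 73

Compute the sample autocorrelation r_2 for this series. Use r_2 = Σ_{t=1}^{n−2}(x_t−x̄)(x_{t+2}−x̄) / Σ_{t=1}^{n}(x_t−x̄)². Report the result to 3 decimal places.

Mean x̄ = (75 + 81 + 76 + 72 + 74 + 75 + 82 + 76 + 81 + 73 + 73)/11 = 76.1818
Numerator Σ_{t=1}^{9}(x_t−x̄)(x_{t+2}−x̄) = -13.7934
Denominator Σ(x_t−x̄)² = 125.6364
r_2 = -13.7934 / 125.6364 = -0.110

-0.110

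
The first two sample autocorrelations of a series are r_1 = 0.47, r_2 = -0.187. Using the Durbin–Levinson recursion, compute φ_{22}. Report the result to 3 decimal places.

φ_{22} = (r_2 − r_1²) / (1 − r_1²)
r_1² = (0.47)² = 0.2209
Numerator = -0.187 − 0.2209 = -0.4079; denominator = 1 − 0.2209 = 0.7791
φ_{22} = -0.4079 / 0.7791 = -0.524

-0.524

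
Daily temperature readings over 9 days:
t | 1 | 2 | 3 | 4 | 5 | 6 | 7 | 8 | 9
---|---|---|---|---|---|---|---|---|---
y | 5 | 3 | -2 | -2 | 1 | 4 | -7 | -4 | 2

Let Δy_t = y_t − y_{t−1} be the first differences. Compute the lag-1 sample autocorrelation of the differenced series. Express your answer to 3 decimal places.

-0.150

First differences Δy: -2, -5, 0, 3, 3, -11, 3, 6
Mean of differences = -0.3750
Numerator Σ(Δy_t−Δȳ)(Δy_{t+1}−Δȳ) = -31.7656
Denominator Σ(Δy_t−Δȳ)² = 211.8750
r_1(Δy) = -31.7656 / 211.8750 = -0.150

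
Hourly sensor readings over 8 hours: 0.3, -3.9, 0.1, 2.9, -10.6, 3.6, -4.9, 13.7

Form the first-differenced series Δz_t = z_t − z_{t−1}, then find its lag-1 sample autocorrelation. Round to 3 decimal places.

First differences Δz: -4.2, 4.0, 2.8, -13.5, 14.2, -8.5, 18.6
Mean of differences = 1.9143
Numerator Σ(Δz_t−Δz̄)(Δz_{t+1}−Δz̄) = -515.6502
Denominator Σ(Δz_t−Δz̄)² = 817.9286
r_1(Δz) = -515.6502 / 817.9286 = -0.630

-0.630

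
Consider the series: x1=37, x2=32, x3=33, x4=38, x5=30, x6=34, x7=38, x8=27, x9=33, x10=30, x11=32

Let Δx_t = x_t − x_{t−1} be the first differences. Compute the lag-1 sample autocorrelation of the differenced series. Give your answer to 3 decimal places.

-0.608

First differences Δx: -5, 1, 5, -8, 4, 4, -11, 6, -3, 2
Mean of differences = -0.5000
Numerator Σ(Δx_t−Δx̄)(Δx_{t+1}−Δx̄) = -191.2500
Denominator Σ(Δx_t−Δx̄)² = 314.5000
r_1(Δx) = -191.2500 / 314.5000 = -0.608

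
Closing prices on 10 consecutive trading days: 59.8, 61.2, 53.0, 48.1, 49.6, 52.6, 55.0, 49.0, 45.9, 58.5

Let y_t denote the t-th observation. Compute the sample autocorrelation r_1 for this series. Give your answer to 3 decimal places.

Mean ȳ = (59.8 + 61.2 + 53.0 + 48.1 + 49.6 + 52.6 + 55.0 + 49.0 + 45.9 + 58.5)/10 = 53.2700
Numerator Σ_{t=1}^{9}(y_t−ȳ)(y_{t+1}−ȳ) = 56.8491
Denominator Σ(y_t−ȳ)² = 249.1410
r_1 = 56.8491 / 249.1410 = 0.228

0.228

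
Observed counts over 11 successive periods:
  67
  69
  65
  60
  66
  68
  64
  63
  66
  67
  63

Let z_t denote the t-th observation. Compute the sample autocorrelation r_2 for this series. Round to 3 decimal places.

-0.709

Mean z̄ = (67 + 69 + 65 + 60 + 66 + 68 + 64 + 63 + 66 + 67 + 63)/11 = 65.2727
Numerator Σ_{t=1}^{9}(z_t−z̄)(z_{t+2}−z̄) = -48.3306
Denominator Σ(z_t−z̄)² = 68.1818
r_2 = -48.3306 / 68.1818 = -0.709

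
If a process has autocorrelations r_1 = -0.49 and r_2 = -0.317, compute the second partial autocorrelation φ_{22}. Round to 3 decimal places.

-0.733

φ_{22} = (r_2 − r_1²) / (1 − r_1²)
r_1² = (-0.49)² = 0.2401
Numerator = -0.317 − 0.2401 = -0.5571; denominator = 1 − 0.2401 = 0.7599
φ_{22} = -0.5571 / 0.7599 = -0.733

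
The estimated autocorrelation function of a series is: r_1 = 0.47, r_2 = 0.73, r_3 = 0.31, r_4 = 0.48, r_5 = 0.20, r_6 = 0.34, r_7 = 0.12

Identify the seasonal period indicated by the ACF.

The largest autocorrelation is r_2 = 0.73, with a weaker echo at lag 4 (0.48); the remaining lags stay at or below 0.47.
The dominant spike at lag 2 indicates a seasonal period of 2.

2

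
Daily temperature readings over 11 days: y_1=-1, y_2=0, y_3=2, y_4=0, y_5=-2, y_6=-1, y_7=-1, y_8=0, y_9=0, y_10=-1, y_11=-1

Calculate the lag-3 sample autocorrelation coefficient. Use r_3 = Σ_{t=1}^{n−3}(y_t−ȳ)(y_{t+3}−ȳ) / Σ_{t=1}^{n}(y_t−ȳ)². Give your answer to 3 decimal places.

-0.320

Mean ȳ = (-1 + 0 + 2 + 0 − 2 − 1 − 1 + 0 + 0 − 1 − 1)/11 = -0.4545
Numerator Σ_{t=1}^{8}(y_t−ȳ)(y_{t+3}−ȳ) = -3.4380
Denominator Σ(y_t−ȳ)² = 10.7273
r_3 = -3.4380 / 10.7273 = -0.320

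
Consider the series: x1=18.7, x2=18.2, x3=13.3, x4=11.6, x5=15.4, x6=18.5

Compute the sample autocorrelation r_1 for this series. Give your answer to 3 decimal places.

0.281

Mean x̄ = (18.7 + 18.2 + 13.3 + 11.6 + 15.4 + 18.5)/6 = 15.9500
Deviations from mean: 2.7500, 2.2500, -2.6500, -4.3500, -0.5500, 2.5500
Σ(x_t−x̄)(x_{t+1}−x̄) = (6.1875) + (-5.9625) + (11.5275) + (2.3925) + (-1.4025) = 12.7425
Denominator Σ(x_t−x̄)² = 45.3750
r_1 = 12.7425 / 45.3750 = 0.281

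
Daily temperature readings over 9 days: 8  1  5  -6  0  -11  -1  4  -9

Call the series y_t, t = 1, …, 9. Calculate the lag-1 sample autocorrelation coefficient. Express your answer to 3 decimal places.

-0.164

Mean ȳ = (8 + 1 + 5 − 6 + 0 − 11 − 1 + 4 − 9)/9 = -1.0000
Numerator Σ_{t=1}^{8}(y_t−ȳ)(y_{t+1}−ȳ) = -55.0000
Denominator Σ(y_t−ȳ)² = 336.0000
r_1 = -55.0000 / 336.0000 = -0.164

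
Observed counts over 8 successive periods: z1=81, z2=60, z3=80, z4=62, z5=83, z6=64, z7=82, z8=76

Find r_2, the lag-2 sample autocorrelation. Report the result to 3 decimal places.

Mean z̄ = (81 + 60 + 80 + 62 + 83 + 64 + 82 + 76)/8 = 73.5000
Σ(z_t−z̄)(z_{t+2}−z̄) = (48.7500) + (155.2500) + (61.7500) + (109.2500) + (80.7500) + (-23.7500) = 432.0000
Denominator Σ(z_t−z̄)² = 672.0000
r_2 = 432.0000 / 672.0000 = 0.643

0.643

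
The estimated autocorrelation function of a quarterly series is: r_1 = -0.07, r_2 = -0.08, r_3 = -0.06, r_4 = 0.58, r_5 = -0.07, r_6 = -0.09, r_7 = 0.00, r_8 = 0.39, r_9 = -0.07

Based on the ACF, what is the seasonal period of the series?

4

The largest autocorrelation is r_4 = 0.58, with a weaker echo at lag 8 (0.39); the remaining lags stay at or below 0.00.
The dominant spike at lag 4 indicates a seasonal period of 4.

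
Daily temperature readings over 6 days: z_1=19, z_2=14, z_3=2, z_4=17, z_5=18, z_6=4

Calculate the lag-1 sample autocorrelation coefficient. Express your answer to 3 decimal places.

-0.271

Mean z̄ = (19 + 14 + 2 + 17 + 18 + 4)/6 = 12.3333
Deviations from mean: 6.6667, 1.6667, -10.3333, 4.6667, 5.6667, -8.3333
Numerator Σ_{t=1}^{5}(z_t−z̄)(z_{t+1}−z̄) = -75.1111
Denominator Σ(z_t−z̄)² = 277.3333
r_1 = -75.1111 / 277.3333 = -0.271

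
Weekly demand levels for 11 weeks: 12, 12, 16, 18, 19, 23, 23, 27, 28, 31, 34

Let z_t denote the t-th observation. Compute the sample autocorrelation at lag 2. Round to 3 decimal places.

Mean z̄ = (12 + 12 + 16 + 18 + 19 + 23 + 23 + 27 + 28 + 31 + 34)/11 = 22.0909
Numerator Σ_{t=1}^{9}(z_t−z̄)(z_{t+2}−z̄) = 238.9835
Denominator Σ(z_t−z̄)² = 548.9091
r_2 = 238.9835 / 548.9091 = 0.435

0.435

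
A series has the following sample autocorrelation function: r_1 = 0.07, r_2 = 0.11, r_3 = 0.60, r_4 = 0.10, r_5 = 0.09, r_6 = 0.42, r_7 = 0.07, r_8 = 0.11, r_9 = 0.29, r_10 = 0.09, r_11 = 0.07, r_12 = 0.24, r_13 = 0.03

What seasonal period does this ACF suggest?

3

The largest autocorrelation is r_3 = 0.60, with weaker echoes at lags 6 (0.42), 9 (0.29) and 12 (0.24); the remaining lags stay at or below 0.11.
The dominant spike at lag 3 indicates a seasonal period of 3.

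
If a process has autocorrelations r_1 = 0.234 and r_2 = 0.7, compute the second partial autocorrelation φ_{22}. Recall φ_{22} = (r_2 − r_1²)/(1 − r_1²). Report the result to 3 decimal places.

0.683

φ_{22} = (r_2 − r_1²) / (1 − r_1²)
r_1² = (0.234)² = 0.054756
Numerator = 0.7 − 0.0548 = 0.6452; denominator = 1 − 0.0548 = 0.9452
φ_{22} = 0.6452 / 0.9452 = 0.683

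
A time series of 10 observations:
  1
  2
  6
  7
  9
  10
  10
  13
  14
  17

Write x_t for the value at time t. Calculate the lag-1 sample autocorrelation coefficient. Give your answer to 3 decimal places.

Mean x̄ = (1 + 2 + 6 + 7 + 9 + 10 + 10 + 13 + 14 + 17)/10 = 8.9000
Numerator Σ_{t=1}^{9}(x_t−x̄)(x_{t+1}−x̄) = 147.8900
Denominator Σ(x_t−x̄)² = 232.9000
r_1 = 147.8900 / 232.9000 = 0.635

0.635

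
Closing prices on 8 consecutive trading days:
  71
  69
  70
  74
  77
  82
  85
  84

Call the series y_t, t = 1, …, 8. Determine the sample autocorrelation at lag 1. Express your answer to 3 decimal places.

Mean ȳ = (71 + 69 + 70 + 74 + 77 + 82 + 85 + 84)/8 = 76.5000
Numerator Σ_{t=1}^{7}(y_t−ȳ)(y_{t+1}−ȳ) = 218.2500
Denominator Σ(y_t−ȳ)² = 294.0000
r_1 = 218.2500 / 294.0000 = 0.742

0.742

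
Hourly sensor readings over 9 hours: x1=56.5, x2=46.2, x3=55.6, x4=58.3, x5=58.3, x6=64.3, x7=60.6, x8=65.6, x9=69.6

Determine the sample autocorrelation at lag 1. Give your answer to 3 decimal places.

Mean x̄ = (56.5 + 46.2 + 55.6 + 58.3 + 58.3 + 64.3 + 60.6 + 65.6 + 69.6)/9 = 59.4444
Numerator Σ_{t=1}^{8}(x_t−x̄)(x_{t+1}−x̄) = 165.3047
Denominator Σ(x_t−x̄)² = 367.4222
r_1 = 165.3047 / 367.4222 = 0.450

0.450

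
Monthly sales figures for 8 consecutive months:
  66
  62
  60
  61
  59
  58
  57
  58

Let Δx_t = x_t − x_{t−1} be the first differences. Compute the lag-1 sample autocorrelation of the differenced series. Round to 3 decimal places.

First differences Δx: -4, -2, 1, -2, -1, -1, 1
Mean of differences = -1.1429
Numerator Σ(Δx_t−Δx̄)(Δx_{t+1}−Δx̄) = -1.0204
Denominator Σ(Δx_t−Δx̄)² = 18.8571
r_1(Δx) = -1.0204 / 18.8571 = -0.054

-0.054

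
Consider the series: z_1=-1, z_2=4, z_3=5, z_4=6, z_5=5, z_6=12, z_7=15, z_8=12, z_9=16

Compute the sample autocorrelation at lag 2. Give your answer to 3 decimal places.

Mean z̄ = (-1 + 4 + 5 + 6 + 5 + 12 + 15 + 12 + 16)/9 = 8.2222
Σ(z_t−z̄)(z_{t+2}−z̄) = (29.7160) + (9.3827) + (10.3827) + (-8.3951) + (-21.8395) + (14.2716) + (52.7160) = 86.2346
Denominator Σ(z_t−z̄)² = 263.5556
r_2 = 86.2346 / 263.5556 = 0.327

0.327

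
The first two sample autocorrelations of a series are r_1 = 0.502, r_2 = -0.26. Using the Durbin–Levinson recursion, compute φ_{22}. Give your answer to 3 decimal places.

φ_{22} = (r_2 − r_1²) / (1 − r_1²)
r_1² = (0.502)² = 0.252004
Numerator = -0.26 − 0.2520 = -0.5120; denominator = 1 − 0.2520 = 0.7480
φ_{22} = -0.5120 / 0.7480 = -0.685

-0.685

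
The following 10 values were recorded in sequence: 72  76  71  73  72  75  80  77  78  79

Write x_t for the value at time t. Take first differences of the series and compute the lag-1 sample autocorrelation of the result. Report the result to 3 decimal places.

-0.458

First differences Δx: 4, -5, 2, -1, 3, 5, -3, 1, 1
Mean of differences = 0.7778
Numerator Σ(Δx_t−Δx̄)(Δx_{t+1}−Δx̄) = -39.1605
Denominator Σ(Δx_t−Δx̄)² = 85.5556
r_1(Δx) = -39.1605 / 85.5556 = -0.458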